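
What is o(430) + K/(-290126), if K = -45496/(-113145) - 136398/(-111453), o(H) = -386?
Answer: -235369313534932843/609765052118385 ≈ -386.00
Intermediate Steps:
K = 6834472466/4203449895 (K = -45496*(-1/113145) - 136398*(-1/111453) = 45496/113145 + 45466/37151 = 6834472466/4203449895 ≈ 1.6259)
o(430) + K/(-290126) = -386 + (6834472466/4203449895)/(-290126) = -386 + (6834472466/4203449895)*(-1/290126) = -386 - 3417236233/609765052118385 = -235369313534932843/609765052118385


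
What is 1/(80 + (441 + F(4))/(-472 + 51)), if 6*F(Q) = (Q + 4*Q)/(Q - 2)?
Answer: 1263/99712 ≈ 0.012666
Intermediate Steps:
F(Q) = 5*Q/(6*(-2 + Q)) (F(Q) = ((Q + 4*Q)/(Q - 2))/6 = ((5*Q)/(-2 + Q))/6 = (5*Q/(-2 + Q))/6 = 5*Q/(6*(-2 + Q)))
1/(80 + (441 + F(4))/(-472 + 51)) = 1/(80 + (441 + (⅚)*4/(-2 + 4))/(-472 + 51)) = 1/(80 + (441 + (⅚)*4/2)/(-421)) = 1/(80 + (441 + (⅚)*4*(½))*(-1/421)) = 1/(80 + (441 + 5/3)*(-1/421)) = 1/(80 + (1328/3)*(-1/421)) = 1/(80 - 1328/1263) = 1/(99712/1263) = 1263/99712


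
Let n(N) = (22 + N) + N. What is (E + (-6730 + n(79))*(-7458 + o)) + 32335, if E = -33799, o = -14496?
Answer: 143797236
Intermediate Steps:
n(N) = 22 + 2*N
(E + (-6730 + n(79))*(-7458 + o)) + 32335 = (-33799 + (-6730 + (22 + 2*79))*(-7458 - 14496)) + 32335 = (-33799 + (-6730 + (22 + 158))*(-21954)) + 32335 = (-33799 + (-6730 + 180)*(-21954)) + 32335 = (-33799 - 6550*(-21954)) + 32335 = (-33799 + 143798700) + 32335 = 143764901 + 32335 = 143797236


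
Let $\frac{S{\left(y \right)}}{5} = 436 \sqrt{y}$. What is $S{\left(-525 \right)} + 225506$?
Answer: $225506 + 10900 i \sqrt{21} \approx 2.2551 \cdot 10^{5} + 49950.0 i$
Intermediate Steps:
$S{\left(y \right)} = 2180 \sqrt{y}$ ($S{\left(y \right)} = 5 \cdot 436 \sqrt{y} = 2180 \sqrt{y}$)
$S{\left(-525 \right)} + 225506 = 2180 \sqrt{-525} + 225506 = 2180 \cdot 5 i \sqrt{21} + 225506 = 10900 i \sqrt{21} + 225506 = 225506 + 10900 i \sqrt{21}$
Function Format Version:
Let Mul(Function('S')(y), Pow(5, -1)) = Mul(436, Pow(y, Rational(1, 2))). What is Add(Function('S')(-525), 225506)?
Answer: Add(225506, Mul(10900, I, Pow(21, Rational(1, 2)))) ≈ Add(2.2551e+5, Mul(49950., I))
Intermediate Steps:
Function('S')(y) = Mul(2180, Pow(y, Rational(1, 2))) (Function('S')(y) = Mul(5, Mul(436, Pow(y, Rational(1, 2)))) = Mul(2180, Pow(y, Rational(1, 2))))
Add(Function('S')(-525), 225506) = Add(Mul(2180, Pow(-525, Rational(1, 2))), 225506) = Add(Mul(2180, Mul(5, I, Pow(21, Rational(1, 2)))), 225506) = Add(Mul(10900, I, Pow(21, Rational(1, 2))), 225506) = Add(225506, Mul(10900, I, Pow(21, Rational(1, 2))))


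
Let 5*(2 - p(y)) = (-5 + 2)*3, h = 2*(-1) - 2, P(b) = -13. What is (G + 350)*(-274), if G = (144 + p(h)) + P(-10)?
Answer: -664176/5 ≈ -1.3284e+5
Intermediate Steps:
h = -4 (h = -2 - 2 = -4)
p(y) = 19/5 (p(y) = 2 - (-5 + 2)*3/5 = 2 - (-3)*3/5 = 2 - 1/5*(-9) = 2 + 9/5 = 19/5)
G = 674/5 (G = (144 + 19/5) - 13 = 739/5 - 13 = 674/5 ≈ 134.80)
(G + 350)*(-274) = (674/5 + 350)*(-274) = (2424/5)*(-274) = -664176/5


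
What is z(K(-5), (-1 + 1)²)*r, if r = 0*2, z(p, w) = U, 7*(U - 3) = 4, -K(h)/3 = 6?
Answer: 0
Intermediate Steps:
K(h) = -18 (K(h) = -3*6 = -18)
U = 25/7 (U = 3 + (⅐)*4 = 3 + 4/7 = 25/7 ≈ 3.5714)
z(p, w) = 25/7
r = 0
z(K(-5), (-1 + 1)²)*r = (25/7)*0 = 0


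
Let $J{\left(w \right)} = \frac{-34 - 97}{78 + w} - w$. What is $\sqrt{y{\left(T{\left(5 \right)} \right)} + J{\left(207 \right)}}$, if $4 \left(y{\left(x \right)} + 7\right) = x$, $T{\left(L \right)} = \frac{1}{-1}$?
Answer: $\frac{i \sqrt{69759165}}{570} \approx 14.653 i$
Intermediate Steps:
$T{\left(L \right)} = -1$
$y{\left(x \right)} = -7 + \frac{x}{4}$
$J{\left(w \right)} = - w - \frac{131}{78 + w}$ ($J{\left(w \right)} = - \frac{131}{78 + w} - w = - w - \frac{131}{78 + w}$)
$\sqrt{y{\left(T{\left(5 \right)} \right)} + J{\left(207 \right)}} = \sqrt{\left(-7 + \frac{1}{4} \left(-1\right)\right) + \frac{-131 - 207^{2} - 16146}{78 + 207}} = \sqrt{\left(-7 - \frac{1}{4}\right) + \frac{-131 - 42849 - 16146}{285}} = \sqrt{- \frac{29}{4} + \frac{-131 - 42849 - 16146}{285}} = \sqrt{- \frac{29}{4} + \frac{1}{285} \left(-59126\right)} = \sqrt{- \frac{29}{4} - \frac{59126}{285}} = \sqrt{- \frac{244769}{1140}} = \frac{i \sqrt{69759165}}{570}$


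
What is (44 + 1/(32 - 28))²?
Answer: 31329/16 ≈ 1958.1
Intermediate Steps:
(44 + 1/(32 - 28))² = (44 + 1/4)² = (44 + ¼)² = (177/4)² = 31329/16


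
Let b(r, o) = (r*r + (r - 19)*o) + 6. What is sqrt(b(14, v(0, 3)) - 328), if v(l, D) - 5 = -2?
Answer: I*sqrt(141) ≈ 11.874*I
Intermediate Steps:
v(l, D) = 3 (v(l, D) = 5 - 2 = 3)
b(r, o) = 6 + r**2 + o*(-19 + r) (b(r, o) = (r**2 + (-19 + r)*o) + 6 = (r**2 + o*(-19 + r)) + 6 = 6 + r**2 + o*(-19 + r))
sqrt(b(14, v(0, 3)) - 328) = sqrt((6 + 14**2 - 19*3 + 3*14) - 328) = sqrt((6 + 196 - 57 + 42) - 328) = sqrt(187 - 328) = sqrt(-141) = I*sqrt(141)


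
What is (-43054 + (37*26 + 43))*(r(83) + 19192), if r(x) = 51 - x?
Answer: -805658840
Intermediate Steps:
(-43054 + (37*26 + 43))*(r(83) + 19192) = (-43054 + (37*26 + 43))*((51 - 1*83) + 19192) = (-43054 + (962 + 43))*((51 - 83) + 19192) = (-43054 + 1005)*(-32 + 19192) = -42049*19160 = -805658840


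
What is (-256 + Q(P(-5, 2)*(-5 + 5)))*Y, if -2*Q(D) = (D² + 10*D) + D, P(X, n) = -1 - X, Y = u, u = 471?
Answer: -120576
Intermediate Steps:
Y = 471
Q(D) = -11*D/2 - D²/2 (Q(D) = -((D² + 10*D) + D)/2 = -(D² + 11*D)/2 = -11*D/2 - D²/2)
(-256 + Q(P(-5, 2)*(-5 + 5)))*Y = (-256 - (-1 - 1*(-5))*(-5 + 5)*(11 + (-1 - 1*(-5))*(-5 + 5))/2)*471 = (-256 - (-1 + 5)*0*(11 + (-1 + 5)*0)/2)*471 = (-256 - 4*0*(11 + 4*0)/2)*471 = (-256 - ½*0*(11 + 0))*471 = (-256 - ½*0*11)*471 = (-256 + 0)*471 = -256*471 = -120576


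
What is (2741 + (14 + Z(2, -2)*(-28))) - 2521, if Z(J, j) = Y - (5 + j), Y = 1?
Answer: 290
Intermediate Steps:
Z(J, j) = -4 - j (Z(J, j) = 1 - (5 + j) = 1 + (-5 - j) = -4 - j)
(2741 + (14 + Z(2, -2)*(-28))) - 2521 = (2741 + (14 + (-4 - 1*(-2))*(-28))) - 2521 = (2741 + (14 + (-4 + 2)*(-28))) - 2521 = (2741 + (14 - 2*(-28))) - 2521 = (2741 + (14 + 56)) - 2521 = (2741 + 70) - 2521 = 2811 - 2521 = 290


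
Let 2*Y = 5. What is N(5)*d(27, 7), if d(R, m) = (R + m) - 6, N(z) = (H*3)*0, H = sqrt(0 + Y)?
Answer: 0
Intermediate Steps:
Y = 5/2 (Y = (1/2)*5 = 5/2 ≈ 2.5000)
H = sqrt(10)/2 (H = sqrt(0 + 5/2) = sqrt(5/2) = sqrt(10)/2 ≈ 1.5811)
N(z) = 0 (N(z) = ((sqrt(10)/2)*3)*0 = (3*sqrt(10)/2)*0 = 0)
d(R, m) = -6 + R + m
N(5)*d(27, 7) = 0*(-6 + 27 + 7) = 0*28 = 0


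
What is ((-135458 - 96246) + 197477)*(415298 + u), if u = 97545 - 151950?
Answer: -12352284711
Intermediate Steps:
u = -54405
((-135458 - 96246) + 197477)*(415298 + u) = ((-135458 - 96246) + 197477)*(415298 - 54405) = (-231704 + 197477)*360893 = -34227*360893 = -12352284711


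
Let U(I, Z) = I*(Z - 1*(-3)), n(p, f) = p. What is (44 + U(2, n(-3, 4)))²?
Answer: 1936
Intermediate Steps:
U(I, Z) = I*(3 + Z) (U(I, Z) = I*(Z + 3) = I*(3 + Z))
(44 + U(2, n(-3, 4)))² = (44 + 2*(3 - 3))² = (44 + 2*0)² = (44 + 0)² = 44² = 1936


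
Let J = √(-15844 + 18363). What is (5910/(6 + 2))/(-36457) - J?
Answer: -2955/145828 - √2519 ≈ -50.210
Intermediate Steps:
J = √2519 ≈ 50.190
(5910/(6 + 2))/(-36457) - J = (5910/(6 + 2))/(-36457) - √2519 = (5910/8)*(-1/36457) - √2519 = ((⅛)*5910)*(-1/36457) - √2519 = (2955/4)*(-1/36457) - √2519 = -2955/145828 - √2519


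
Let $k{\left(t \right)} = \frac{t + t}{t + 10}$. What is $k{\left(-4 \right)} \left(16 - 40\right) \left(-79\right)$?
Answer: $-2528$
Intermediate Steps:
$k{\left(t \right)} = \frac{2 t}{10 + t}$
$k{\left(-4 \right)} \left(16 - 40\right) \left(-79\right) = 2 \left(-4\right) \frac{1}{10 - 4} \left(16 - 40\right) \left(-79\right) = 2 \left(-4\right) \frac{1}{6} \left(16 - 40\right) \left(-79\right) = 2 \left(-4\right) \frac{1}{6} \left(-24\right) \left(-79\right) = \left(- \frac{4}{3}\right) \left(-24\right) \left(-79\right) = 32 \left(-79\right) = -2528$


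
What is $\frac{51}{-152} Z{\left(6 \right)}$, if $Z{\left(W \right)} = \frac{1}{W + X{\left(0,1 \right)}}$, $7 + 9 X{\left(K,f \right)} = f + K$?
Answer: $- \frac{153}{2432} \approx -0.062911$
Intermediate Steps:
$X{\left(K,f \right)} = - \frac{7}{9} + \frac{K}{9} + \frac{f}{9}$ ($X{\left(K,f \right)} = - \frac{7}{9} + \frac{f + K}{9} = - \frac{7}{9} + \frac{K + f}{9} = - \frac{7}{9} + \left(\frac{K}{9} + \frac{f}{9}\right) = - \frac{7}{9} + \frac{K}{9} + \frac{f}{9}$)
$Z{\left(W \right)} = \frac{1}{- \frac{2}{3} + W}$ ($Z{\left(W \right)} = \frac{1}{W + \left(- \frac{7}{9} + \frac{1}{9} \cdot 0 + \frac{1}{9} \cdot 1\right)} = \frac{1}{W + \left(- \frac{7}{9} + 0 + \frac{1}{9}\right)} = \frac{1}{W - \frac{2}{3}} = \frac{1}{- \frac{2}{3} + W}$)
$\frac{51}{-152} Z{\left(6 \right)} = \frac{51}{-152} \frac{3}{-2 + 3 \cdot 6} = 51 \left(- \frac{1}{152}\right) \frac{3}{-2 + 18} = - \frac{51 \cdot \frac{3}{16}}{152} = - \frac{51 \cdot 3 \cdot \frac{1}{16}}{152} = \left(- \frac{51}{152}\right) \frac{3}{16} = - \frac{153}{2432}$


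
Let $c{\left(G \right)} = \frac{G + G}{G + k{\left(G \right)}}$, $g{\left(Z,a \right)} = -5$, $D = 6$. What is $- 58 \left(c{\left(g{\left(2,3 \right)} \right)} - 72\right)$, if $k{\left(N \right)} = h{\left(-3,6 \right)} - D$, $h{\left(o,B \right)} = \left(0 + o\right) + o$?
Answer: $\frac{70412}{17} \approx 4141.9$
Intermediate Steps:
$h{\left(o,B \right)} = 2 o$ ($h{\left(o,B \right)} = o + o = 2 o$)
$k{\left(N \right)} = -12$ ($k{\left(N \right)} = 2 \left(-3\right) - 6 = -6 - 6 = -12$)
$c{\left(G \right)} = \frac{2 G}{-12 + G}$ ($c{\left(G \right)} = \frac{G + G}{G - 12} = \frac{2 G}{-12 + G}$)
$- 58 \left(c{\left(g{\left(2,3 \right)} \right)} - 72\right) = - 58 \left(2 \left(-5\right) \frac{1}{-12 - 5} - 72\right) = - 58 \left(2 \left(-5\right) \frac{1}{-17} - 72\right) = - 58 \left(2 \left(-5\right) \left(- \frac{1}{17}\right) - 72\right) = - 58 \left(\frac{10}{17} - 72\right) = \left(-58\right) \left(- \frac{1214}{17}\right) = \frac{70412}{17}$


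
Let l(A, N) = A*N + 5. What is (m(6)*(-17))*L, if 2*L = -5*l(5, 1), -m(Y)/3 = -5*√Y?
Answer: 6375*√6 ≈ 15616.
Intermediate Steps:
l(A, N) = 5 + A*N
m(Y) = 15*√Y (m(Y) = -(-15)*√Y = 15*√Y)
L = -25 (L = (-5*(5 + 5*1))/2 = (-5*(5 + 5))/2 = (-5*10)/2 = (½)*(-50) = -25)
(m(6)*(-17))*L = ((15*√6)*(-17))*(-25) = -255*√6*(-25) = 6375*√6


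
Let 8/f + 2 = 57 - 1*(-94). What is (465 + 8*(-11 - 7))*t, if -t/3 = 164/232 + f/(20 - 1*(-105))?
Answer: -735817707/1080250 ≈ -681.16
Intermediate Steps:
f = 8/149 (f = 8/(-2 + (57 - 1*(-94))) = 8/(-2 + (57 + 94)) = 8/(-2 + 151) = 8/149 ≈ 0.053691)
t = -2292267/1080250 (t = -3*(164/232 + 8/(149*(20 - 1*(-105)))) = -3*(164*(1/232) + 8/(149*(20 + 105))) = -3*(41/58 + (8/149)/125) = -3*(41/58 + (8/149)*(1/125)) = -3*(41/58 + 8/18625) = -3*764089/1080250 = -2292267/1080250 ≈ -2.1220)
(465 + 8*(-11 - 7))*t = (465 + 8*(-11 - 7))*(-2292267/1080250) = (465 + 8*(-18))*(-2292267/1080250) = (465 - 144)*(-2292267/1080250) = 321*(-2292267/1080250) = -735817707/1080250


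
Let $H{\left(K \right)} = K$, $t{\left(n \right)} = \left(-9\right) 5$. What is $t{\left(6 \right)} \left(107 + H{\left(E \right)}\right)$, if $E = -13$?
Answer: $-4230$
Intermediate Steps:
$t{\left(n \right)} = -45$
$t{\left(6 \right)} \left(107 + H{\left(E \right)}\right) = - 45 \left(107 - 13\right) = \left(-45\right) 94 = -4230$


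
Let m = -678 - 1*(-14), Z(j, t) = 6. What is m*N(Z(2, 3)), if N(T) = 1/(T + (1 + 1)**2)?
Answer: -332/5 ≈ -66.400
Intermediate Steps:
N(T) = 1/(4 + T) (N(T) = 1/(T + 2**2) = 1/(T + 4) = 1/(4 + T))
m = -664 (m = -678 + 14 = -664)
m*N(Z(2, 3)) = -664/(4 + 6) = -664/10 = -664*1/10 = -332/5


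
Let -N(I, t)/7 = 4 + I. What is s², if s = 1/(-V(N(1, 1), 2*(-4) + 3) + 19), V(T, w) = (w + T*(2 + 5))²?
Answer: 1/3903875361 ≈ 2.5616e-10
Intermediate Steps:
N(I, t) = -28 - 7*I (N(I, t) = -7*(4 + I) = -28 - 7*I)
V(T, w) = (w + 7*T)² (V(T, w) = (w + T*7)² = (w + 7*T)²)
s = -1/62481 (s = 1/(-((2*(-4) + 3) + 7*(-28 - 7*1))² + 19) = 1/(-((-8 + 3) + 7*(-28 - 7))² + 19) = 1/(-(-5 + 7*(-35))² + 19) = 1/(-(-5 - 245)² + 19) = 1/(-1*(-250)² + 19) = 1/(-1*62500 + 19) = 1/(-62500 + 19) = 1/(-62481) = -1/62481 ≈ -1.6005e-5)
s² = (-1/62481)² = 1/3903875361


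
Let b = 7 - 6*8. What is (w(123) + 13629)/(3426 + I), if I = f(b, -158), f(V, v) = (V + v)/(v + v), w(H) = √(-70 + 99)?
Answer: 4306764/1082815 + 316*√29/1082815 ≈ 3.9790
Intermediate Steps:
w(H) = √29
b = -41 (b = 7 - 48 = -41)
f(V, v) = (V + v)/(2*v) (f(V, v) = (V + v)/((2*v)) = (V + v)*(1/(2*v)) = (V + v)/(2*v))
I = 199/316 (I = (½)*(-41 - 158)/(-158) = (½)*(-1/158)*(-199) = 199/316 ≈ 0.62975)
(w(123) + 13629)/(3426 + I) = (√29 + 13629)/(3426 + 199/316) = (13629 + √29)/(1082815/316) = (13629 + √29)*(316/1082815) = 4306764/1082815 + 316*√29/1082815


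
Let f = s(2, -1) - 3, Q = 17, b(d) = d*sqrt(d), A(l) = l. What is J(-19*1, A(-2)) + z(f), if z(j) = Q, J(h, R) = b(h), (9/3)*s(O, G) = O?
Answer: 17 - 19*I*sqrt(19) ≈ 17.0 - 82.819*I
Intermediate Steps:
s(O, G) = O/3
b(d) = d**(3/2)
J(h, R) = h**(3/2)
f = -7/3 (f = (1/3)*2 - 3 = 2/3 - 3 = -7/3 ≈ -2.3333)
z(j) = 17
J(-19*1, A(-2)) + z(f) = (-19*1)**(3/2) + 17 = (-19)**(3/2) + 17 = -19*I*sqrt(19) + 17 = 17 - 19*I*sqrt(19)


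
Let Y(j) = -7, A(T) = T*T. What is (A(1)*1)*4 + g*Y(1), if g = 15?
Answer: -101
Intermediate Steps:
A(T) = T²
(A(1)*1)*4 + g*Y(1) = (1²*1)*4 + 15*(-7) = (1*1)*4 - 105 = 1*4 - 105 = 4 - 105 = -101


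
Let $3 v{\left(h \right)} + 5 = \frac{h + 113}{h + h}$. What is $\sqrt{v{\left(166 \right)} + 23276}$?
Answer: $\frac{\sqrt{5772197235}}{498} \approx 152.56$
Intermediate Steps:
$v{\left(h \right)} = - \frac{5}{3} + \frac{113 + h}{6 h}$ ($v{\left(h \right)} = - \frac{5}{3} + \frac{\left(h + 113\right) \frac{1}{h + h}}{3} = - \frac{5}{3} + \frac{\left(113 + h\right) \frac{1}{2 h}}{3} = - \frac{5}{3} + \frac{\frac{1}{2} \frac{1}{h} \left(113 + h\right)}{3} = - \frac{5}{3} + \frac{113 + h}{6 h}$)
$\sqrt{v{\left(166 \right)} + 23276} = \sqrt{\frac{113 - 1494}{6 \cdot 166} + 23276} = \sqrt{\frac{1}{6} \cdot \frac{1}{166} \left(113 - 1494\right) + 23276} = \sqrt{\frac{1}{6} \cdot \frac{1}{166} \left(-1381\right) + 23276} = \sqrt{- \frac{1381}{996} + 23276} = \sqrt{\frac{23181515}{996}} = \frac{\sqrt{5772197235}}{498}$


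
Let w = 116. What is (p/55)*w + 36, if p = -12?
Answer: 588/55 ≈ 10.691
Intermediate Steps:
(p/55)*w + 36 = -12/55*116 + 36 = -1392/55 + 36 = 588/55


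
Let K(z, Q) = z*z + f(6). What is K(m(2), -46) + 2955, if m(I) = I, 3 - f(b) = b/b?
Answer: 2961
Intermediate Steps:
f(b) = 2 (f(b) = 3 - b/b = 3 - 1*1 = 3 - 1 = 2)
K(z, Q) = 2 + z² (K(z, Q) = z*z + 2 = z² + 2 = 2 + z²)
K(m(2), -46) + 2955 = (2 + 2²) + 2955 = (2 + 4) + 2955 = 6 + 2955 = 2961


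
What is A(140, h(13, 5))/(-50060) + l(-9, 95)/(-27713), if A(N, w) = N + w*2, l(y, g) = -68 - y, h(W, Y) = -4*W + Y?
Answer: 839371/693656390 ≈ 0.0012101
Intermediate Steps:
h(W, Y) = Y - 4*W
A(N, w) = N + 2*w
A(140, h(13, 5))/(-50060) + l(-9, 95)/(-27713) = (140 + 2*(5 - 4*13))/(-50060) + (-68 - 1*(-9))/(-27713) = (140 + 2*(5 - 52))*(-1/50060) + (-68 + 9)*(-1/27713) = (140 + 2*(-47))*(-1/50060) - 59*(-1/27713) = (140 - 94)*(-1/50060) + 59/27713 = 46*(-1/50060) + 59/27713 = -23/25030 + 59/27713 = 839371/693656390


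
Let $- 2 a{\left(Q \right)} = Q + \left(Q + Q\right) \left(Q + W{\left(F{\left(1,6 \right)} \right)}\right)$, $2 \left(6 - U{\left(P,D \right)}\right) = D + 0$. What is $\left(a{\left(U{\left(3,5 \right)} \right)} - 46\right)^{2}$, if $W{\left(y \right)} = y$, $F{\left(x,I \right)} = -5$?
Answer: $\frac{7225}{4} \approx 1806.3$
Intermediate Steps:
$U{\left(P,D \right)} = 6 - \frac{D}{2}$ ($U{\left(P,D \right)} = 6 - \frac{D + 0}{2} = 6 - \frac{D}{2}$)
$a{\left(Q \right)} = - \frac{Q}{2} - Q \left(-5 + Q\right)$ ($a{\left(Q \right)} = - \frac{Q + \left(Q + Q\right) \left(Q - 5\right)}{2} = - \frac{Q + 2 Q \left(-5 + Q\right)}{2} = - \frac{Q}{2} - Q \left(-5 + Q\right)$)
$\left(a{\left(U{\left(3,5 \right)} \right)} - 46\right)^{2} = \left(\frac{\left(6 - \frac{5}{2}\right) \left(9 - 2 \left(6 - \frac{5}{2}\right)\right)}{2} - 46\right)^{2} = \left(\frac{1}{2} \cdot \frac{7}{2} \left(9 - 7\right) - 46\right)^{2} = \left(\frac{1}{2} \cdot \frac{7}{2} \cdot 2 - 46\right)^{2} = \left(\frac{7}{2} - 46\right)^{2} = \left(- \frac{85}{2}\right)^{2} = \frac{7225}{4}$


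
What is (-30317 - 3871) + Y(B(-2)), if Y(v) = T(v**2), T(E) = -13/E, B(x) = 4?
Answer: -547021/16 ≈ -34189.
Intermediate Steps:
Y(v) = -13/v**2
(-30317 - 3871) + Y(B(-2)) = (-30317 - 3871) - 13/4**2 = -34188 - 13*1/16 = -34188 - 13/16 = -547021/16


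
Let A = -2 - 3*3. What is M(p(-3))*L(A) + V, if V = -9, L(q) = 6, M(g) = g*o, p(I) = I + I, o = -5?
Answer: 171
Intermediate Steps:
p(I) = 2*I
A = -11 (A = -2 - 9 = -11)
M(g) = -5*g (M(g) = g*(-5) = -5*g)
M(p(-3))*L(A) + V = -10*(-3)*6 - 9 = -5*(-6)*6 - 9 = 30*6 - 9 = 180 - 9 = 171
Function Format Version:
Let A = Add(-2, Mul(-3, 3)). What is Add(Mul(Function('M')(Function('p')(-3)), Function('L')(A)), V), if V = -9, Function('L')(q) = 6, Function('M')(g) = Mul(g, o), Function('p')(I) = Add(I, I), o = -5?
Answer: 171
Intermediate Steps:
Function('p')(I) = Mul(2, I)
A = -11 (A = Add(-2, -9) = -11)
Function('M')(g) = Mul(-5, g) (Function('M')(g) = Mul(g, -5) = Mul(-5, g))
Add(Mul(Function('M')(Function('p')(-3)), Function('L')(A)), V) = Add(Mul(Mul(-5, Mul(2, -3)), 6), -9) = Add(Mul(Mul(-5, -6), 6), -9) = Add(Mul(30, 6), -9) = Add(180, -9) = 171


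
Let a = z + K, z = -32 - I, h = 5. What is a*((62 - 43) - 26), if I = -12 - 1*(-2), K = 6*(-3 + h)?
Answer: 70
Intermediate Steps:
K = 12 (K = 6*(-3 + 5) = 6*2 = 12)
I = -10 (I = -12 + 2 = -10)
z = -22 (z = -32 - 1*(-10) = -32 + 10 = -22)
a = -10 (a = -22 + 12 = -10)
a*((62 - 43) - 26) = -10*((62 - 43) - 26) = -10*(19 - 26) = -10*(-7) = 70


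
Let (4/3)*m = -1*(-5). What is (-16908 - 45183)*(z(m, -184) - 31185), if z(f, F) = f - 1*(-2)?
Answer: 7743803247/4 ≈ 1.9359e+9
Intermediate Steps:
m = 15/4 (m = 3*(-1*(-5))/4 = (¾)*5 = 15/4 ≈ 3.7500)
z(f, F) = 2 + f (z(f, F) = f + 2 = 2 + f)
(-16908 - 45183)*(z(m, -184) - 31185) = (-16908 - 45183)*((2 + 15/4) - 31185) = -62091*(23/4 - 31185) = -62091*(-124717/4) = 7743803247/4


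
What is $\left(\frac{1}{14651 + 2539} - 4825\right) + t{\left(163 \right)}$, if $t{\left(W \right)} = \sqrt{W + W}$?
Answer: $- \frac{82941749}{17190} + \sqrt{326} \approx -4806.9$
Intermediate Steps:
$t{\left(W \right)} = \sqrt{2} \sqrt{W}$ ($t{\left(W \right)} = \sqrt{2 W} = \sqrt{2} \sqrt{W}$)
$\left(\frac{1}{14651 + 2539} - 4825\right) + t{\left(163 \right)} = \left(\frac{1}{14651 + 2539} - 4825\right) + \sqrt{2} \sqrt{163} = \left(\frac{1}{17190} - 4825\right) + \sqrt{326} = - \frac{82941749}{17190} + \sqrt{326}$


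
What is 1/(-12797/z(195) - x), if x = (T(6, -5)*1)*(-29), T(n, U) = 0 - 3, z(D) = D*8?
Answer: -1560/148517 ≈ -0.010504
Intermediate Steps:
z(D) = 8*D
T(n, U) = -3
x = 87 (x = -3*1*(-29) = -3*(-29) = 87)
1/(-12797/z(195) - x) = 1/(-12797/(8*195) - 1*87) = 1/(-12797/1560 - 87) = 1/(-148517/1560) = -1560/148517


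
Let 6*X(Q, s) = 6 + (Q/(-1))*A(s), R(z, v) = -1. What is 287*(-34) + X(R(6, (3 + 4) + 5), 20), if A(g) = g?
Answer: -29261/3 ≈ -9753.7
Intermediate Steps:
X(Q, s) = 1 - Q*s/6 (X(Q, s) = (6 + (Q/(-1))*s)/6 = (6 + (Q*(-1))*s)/6 = (6 + (-Q)*s)/6 = (6 - Q*s)/6 = 1 - Q*s/6)
287*(-34) + X(R(6, (3 + 4) + 5), 20) = 287*(-34) + (1 - ⅙*(-1)*20) = -9758 + (1 + 10/3) = -9758 + 13/3 = -29261/3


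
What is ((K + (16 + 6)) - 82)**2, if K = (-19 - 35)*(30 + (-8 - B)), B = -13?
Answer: 3802500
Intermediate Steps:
K = -1890 (K = (-19 - 35)*(30 + (-8 - 1*(-13))) = -54*(30 + (-8 + 13)) = -54*(30 + 5) = -54*35 = -1890)
((K + (16 + 6)) - 82)**2 = ((-1890 + (16 + 6)) - 82)**2 = ((-1890 + 22) - 82)**2 = (-1868 - 82)**2 = (-1950)**2 = 3802500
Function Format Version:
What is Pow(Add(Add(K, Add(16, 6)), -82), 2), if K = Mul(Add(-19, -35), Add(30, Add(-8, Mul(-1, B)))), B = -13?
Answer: 3802500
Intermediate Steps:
K = -1890 (K = Mul(Add(-19, -35), Add(30, Add(-8, Mul(-1, -13)))) = Mul(-54, Add(30, Add(-8, 13))) = Mul(-54, Add(30, 5)) = Mul(-54, 35) = -1890)
Pow(Add(Add(K, Add(16, 6)), -82), 2) = Pow(Add(Add(-1890, Add(16, 6)), -82), 2) = Pow(Add(Add(-1890, 22), -82), 2) = Pow(Add(-1868, -82), 2) = Pow(-1950, 2) = 3802500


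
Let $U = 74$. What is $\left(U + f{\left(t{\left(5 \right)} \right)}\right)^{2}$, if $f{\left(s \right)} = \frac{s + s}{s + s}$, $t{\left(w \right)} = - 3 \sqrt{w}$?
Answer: $5625$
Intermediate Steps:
$f{\left(s \right)} = 1$ ($f{\left(s \right)} = \frac{2 s}{2 s} = 2 s \frac{1}{2 s} = 1$)
$\left(U + f{\left(t{\left(5 \right)} \right)}\right)^{2} = \left(74 + 1\right)^{2} = 75^{2} = 5625$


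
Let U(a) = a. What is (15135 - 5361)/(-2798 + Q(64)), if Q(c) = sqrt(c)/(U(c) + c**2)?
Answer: -5082480/1454959 ≈ -3.4932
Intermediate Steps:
Q(c) = sqrt(c)/(c + c**2)
(15135 - 5361)/(-2798 + Q(64)) = (15135 - 5361)/(-2798 + 1/(sqrt(64)*(1 + 64))) = 9774/(-2798 + (1/8)/65) = 9774/(-2798 + (1/8)*(1/65)) = 9774/(-2798 + 1/520) = 9774/(-1454959/520) = 9774*(-520/1454959) = -5082480/1454959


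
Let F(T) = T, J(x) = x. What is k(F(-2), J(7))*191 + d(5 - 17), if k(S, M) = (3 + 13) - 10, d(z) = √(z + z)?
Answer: 1146 + 2*I*√6 ≈ 1146.0 + 4.899*I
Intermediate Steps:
d(z) = √2*√z (d(z) = √(2*z) = √2*√z)
k(S, M) = 6 (k(S, M) = 16 - 10 = 6)
k(F(-2), J(7))*191 + d(5 - 17) = 6*191 + √2*√(5 - 17) = 1146 + √2*√(-12) = 1146 + √2*(2*I*√3) = 1146 + 2*I*√6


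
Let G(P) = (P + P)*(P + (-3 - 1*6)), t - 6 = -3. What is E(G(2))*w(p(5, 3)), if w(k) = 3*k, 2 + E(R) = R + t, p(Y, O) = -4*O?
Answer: 972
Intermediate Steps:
t = 3 (t = 6 - 3 = 3)
G(P) = 2*P*(-9 + P) (G(P) = (2*P)*(P + (-3 - 6)) = (2*P)*(P - 9) = (2*P)*(-9 + P) = 2*P*(-9 + P))
E(R) = 1 + R (E(R) = -2 + (R + 3) = -2 + (3 + R) = 1 + R)
E(G(2))*w(p(5, 3)) = (1 + 2*2*(-9 + 2))*(3*(-4*3)) = (1 + 2*2*(-7))*(3*(-12)) = (1 - 28)*(-36) = -27*(-36) = 972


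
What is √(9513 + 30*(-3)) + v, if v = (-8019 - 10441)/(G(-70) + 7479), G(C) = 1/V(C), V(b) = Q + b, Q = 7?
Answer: -290745/117794 + 3*√1047 ≈ 94.604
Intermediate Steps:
V(b) = 7 + b
G(C) = 1/(7 + C)
v = -290745/117794 (v = (-8019 - 10441)/(1/(7 - 70) + 7479) = -18460/(1/(-63) + 7479) = -18460/(-1/63 + 7479) = -18460/471176/63 = -18460*63/471176 = -290745/117794 ≈ -2.4683)
√(9513 + 30*(-3)) + v = √(9513 + 30*(-3)) - 290745/117794 = √(9513 - 90) - 290745/117794 = √9423 - 290745/117794 = 3*√1047 - 290745/117794 = -290745/117794 + 3*√1047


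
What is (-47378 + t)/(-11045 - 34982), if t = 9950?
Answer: 37428/46027 ≈ 0.81318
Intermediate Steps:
(-47378 + t)/(-11045 - 34982) = (-47378 + 9950)/(-11045 - 34982) = -37428/(-46027) = -37428*(-1/46027) = 37428/46027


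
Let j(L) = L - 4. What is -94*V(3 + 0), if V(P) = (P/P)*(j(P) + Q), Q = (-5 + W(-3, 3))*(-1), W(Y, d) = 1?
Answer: -282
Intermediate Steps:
Q = 4 (Q = (-5 + 1)*(-1) = -4*(-1) = 4)
j(L) = -4 + L
V(P) = P (V(P) = (P/P)*((-4 + P) + 4) = 1*P = P)
-94*V(3 + 0) = -94*(3 + 0) = -94*3 = -282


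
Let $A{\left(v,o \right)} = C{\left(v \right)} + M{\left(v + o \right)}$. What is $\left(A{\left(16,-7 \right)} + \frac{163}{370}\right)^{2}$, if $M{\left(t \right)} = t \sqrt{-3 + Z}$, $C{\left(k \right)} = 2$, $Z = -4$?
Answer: $- \frac{76806891}{136900} + \frac{8127 i \sqrt{7}}{185} \approx -561.04 + 116.23 i$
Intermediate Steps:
$M{\left(t \right)} = i t \sqrt{7}$ ($M{\left(t \right)} = t \sqrt{-3 - 4} = t \sqrt{-7} = t i \sqrt{7} = i t \sqrt{7}$)
$A{\left(v,o \right)} = 2 + i \sqrt{7} \left(o + v\right)$ ($A{\left(v,o \right)} = 2 + i \left(v + o\right) \sqrt{7} = 2 + i \left(o + v\right) \sqrt{7} = 2 + i \sqrt{7} \left(o + v\right)$)
$\left(A{\left(16,-7 \right)} + \frac{163}{370}\right)^{2} = \left(\left(2 + i \sqrt{7} \left(-7 + 16\right)\right) + \frac{163}{370}\right)^{2} = \left(\left(2 + i \sqrt{7} \cdot 9\right) + 163 \cdot \frac{1}{370}\right)^{2} = \left(\left(2 + 9 i \sqrt{7}\right) + \frac{163}{370}\right)^{2} = \left(\frac{903}{370} + 9 i \sqrt{7}\right)^{2}$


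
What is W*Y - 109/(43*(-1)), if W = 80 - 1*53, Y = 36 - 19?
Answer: 19846/43 ≈ 461.53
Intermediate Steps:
Y = 17
W = 27 (W = 80 - 53 = 27)
W*Y - 109/(43*(-1)) = 27*17 - 109/(43*(-1)) = 459 - 109/(-43) = 459 - 109*(-1/43) = 459 + 109/43 = 19846/43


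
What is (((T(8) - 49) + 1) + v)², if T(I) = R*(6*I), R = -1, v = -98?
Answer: 37636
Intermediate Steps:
T(I) = -6*I
(((T(8) - 49) + 1) + v)² = (((-6*8 - 49) + 1) - 98)² = (((-48 - 49) + 1) - 98)² = ((-97 + 1) - 98)² = (-96 - 98)² = (-194)² = 37636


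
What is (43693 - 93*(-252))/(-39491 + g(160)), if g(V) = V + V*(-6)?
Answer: -67129/40291 ≈ -1.6661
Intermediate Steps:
g(V) = -5*V (g(V) = V - 6*V = -5*V)
(43693 - 93*(-252))/(-39491 + g(160)) = (43693 - 93*(-252))/(-39491 - 5*160) = (43693 + 23436)/(-39491 - 800) = 67129/(-40291) = 67129*(-1/40291) = -67129/40291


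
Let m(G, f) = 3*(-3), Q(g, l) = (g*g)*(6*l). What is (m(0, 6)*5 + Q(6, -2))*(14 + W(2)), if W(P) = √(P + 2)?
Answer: -7632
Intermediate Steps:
Q(g, l) = 6*l*g² (Q(g, l) = g²*(6*l) = 6*l*g²)
W(P) = √(2 + P)
m(G, f) = -9
(m(0, 6)*5 + Q(6, -2))*(14 + W(2)) = (-9*5 + 6*(-2)*6²)*(14 + √(2 + 2)) = (-45 + 6*(-2)*36)*(14 + √4) = (-45 - 432)*(14 + 2) = -477*16 = -7632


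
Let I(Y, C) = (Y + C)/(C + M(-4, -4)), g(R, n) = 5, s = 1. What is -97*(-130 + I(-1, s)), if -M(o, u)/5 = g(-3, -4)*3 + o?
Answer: 12610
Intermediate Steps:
M(o, u) = -75 - 5*o (M(o, u) = -5*(5*3 + o) = -5*(15 + o) = -75 - 5*o)
I(Y, C) = (C + Y)/(-55 + C) (I(Y, C) = (Y + C)/(C + (-75 - 5*(-4))) = (C + Y)/(C + (-75 + 20)) = (C + Y)/(C - 55) = (C + Y)/(-55 + C))
-97*(-130 + I(-1, s)) = -97*(-130 + (1 - 1)/(-55 + 1)) = -97*(-130 + 0/(-54)) = -97*(-130 - 1/54*0) = -97*(-130 + 0) = -97*(-130) = 12610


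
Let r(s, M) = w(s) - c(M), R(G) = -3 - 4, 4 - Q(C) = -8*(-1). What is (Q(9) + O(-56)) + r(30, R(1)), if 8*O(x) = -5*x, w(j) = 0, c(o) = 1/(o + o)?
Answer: 435/14 ≈ 31.071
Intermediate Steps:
c(o) = 1/(2*o)
Q(C) = -4 (Q(C) = 4 - (-8)*(-1) = 4 - 1*8 = 4 - 8 = -4)
O(x) = -5*x/8 (O(x) = (-5*x)/8 = -5*x/8)
R(G) = -7
r(s, M) = -1/(2*M) (r(s, M) = 0 - 1/(2*M) = -1/(2*M))
(Q(9) + O(-56)) + r(30, R(1)) = (-4 - 5/8*(-56)) - ½/(-7) = (-4 + 35) - ½*(-⅐) = 31 + 1/14 = 435/14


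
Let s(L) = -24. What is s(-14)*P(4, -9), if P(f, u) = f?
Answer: -96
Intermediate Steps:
s(-14)*P(4, -9) = -24*4 = -96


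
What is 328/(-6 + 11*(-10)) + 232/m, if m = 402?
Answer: -13118/5829 ≈ -2.2505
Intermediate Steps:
328/(-6 + 11*(-10)) + 232/m = 328/(-6 + 11*(-10)) + 232/402 = 328/(-6 - 110) + 232*(1/402) = 328/(-116) + 116/201 = 328*(-1/116) + 116/201 = -82/29 + 116/201 = -13118/5829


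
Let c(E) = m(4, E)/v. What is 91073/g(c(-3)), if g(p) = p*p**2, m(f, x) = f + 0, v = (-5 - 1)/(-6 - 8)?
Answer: 2458971/21952 ≈ 112.02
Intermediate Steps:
v = 3/7 (v = -6/(-14) = -6*(-1/14) = 3/7 ≈ 0.42857)
m(f, x) = f
c(E) = 28/3 (c(E) = 4/(3/7) = 4*(7/3) = 28/3)
g(p) = p**3
91073/g(c(-3)) = 91073/((28/3)**3) = 91073/(21952/27) = 91073*(27/21952) = 2458971/21952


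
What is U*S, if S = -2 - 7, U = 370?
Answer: -3330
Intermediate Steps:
S = -9
U*S = 370*(-9) = -3330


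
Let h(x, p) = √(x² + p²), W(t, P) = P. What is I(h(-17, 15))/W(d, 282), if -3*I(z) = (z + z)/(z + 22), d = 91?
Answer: -257/6345 + 11*√514/6345 ≈ -0.0011998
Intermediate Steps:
h(x, p) = √(p² + x²)
I(z) = -2*z/(3*(22 + z)) (I(z) = -(z + z)/(3*(z + 22)) = -2*z/(3*(22 + z)))
I(h(-17, 15))/W(d, 282) = -2*√(15² + (-17)²)/(66 + 3*√(15² + (-17)²))/282 = -2*√(225 + 289)/(66 + 3*√(225 + 289))*(1/282) = -2*√514/(66 + 3*√514)*(1/282) = -√514/(141*(66 + 3*√514))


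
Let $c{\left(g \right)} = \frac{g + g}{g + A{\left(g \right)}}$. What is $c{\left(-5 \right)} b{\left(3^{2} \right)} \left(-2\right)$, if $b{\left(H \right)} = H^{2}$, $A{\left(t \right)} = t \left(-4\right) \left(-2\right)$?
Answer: $-36$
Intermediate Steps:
$A{\left(t \right)} = 8 t$ ($A{\left(t \right)} = - 4 t \left(-2\right) = 8 t$)
$c{\left(g \right)} = \frac{2}{9}$ ($c{\left(g \right)} = \frac{g + g}{g + 8 g} = \frac{2 g}{9 g} = 2 g \frac{1}{9 g} = \frac{2}{9}$)
$c{\left(-5 \right)} b{\left(3^{2} \right)} \left(-2\right) = \frac{2 \left(3^{2}\right)^{2}}{9} \left(-2\right) = \frac{2 \cdot 9^{2}}{9} \left(-2\right) = \frac{2}{9} \cdot 81 \left(-2\right) = 18 \left(-2\right) = -36$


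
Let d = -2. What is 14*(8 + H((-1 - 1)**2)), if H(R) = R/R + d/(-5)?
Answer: 658/5 ≈ 131.60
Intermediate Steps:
H(R) = 7/5 (H(R) = R/R - 2/(-5) = 1 - 2*(-1/5) = 1 + 2/5 = 7/5)
14*(8 + H((-1 - 1)**2)) = 14*(8 + 7/5) = 14*(47/5) = 658/5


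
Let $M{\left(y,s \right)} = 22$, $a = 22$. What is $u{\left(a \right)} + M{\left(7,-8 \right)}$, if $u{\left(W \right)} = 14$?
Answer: $36$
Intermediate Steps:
$u{\left(a \right)} + M{\left(7,-8 \right)} = 14 + 22 = 36$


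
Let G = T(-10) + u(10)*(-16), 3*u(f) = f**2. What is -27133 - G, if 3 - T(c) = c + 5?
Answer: -79823/3 ≈ -26608.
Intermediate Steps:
T(c) = -2 - c (T(c) = 3 - (c + 5) = 3 - (5 + c) = 3 + (-5 - c) = -2 - c)
u(f) = f**2/3
G = -1576/3 (G = (-2 - 1*(-10)) + ((1/3)*10**2)*(-16) = (-2 + 10) + ((1/3)*100)*(-16) = 8 + (100/3)*(-16) = 8 - 1600/3 = -1576/3 ≈ -525.33)
-27133 - G = -27133 - 1*(-1576/3) = -27133 + 1576/3 = -79823/3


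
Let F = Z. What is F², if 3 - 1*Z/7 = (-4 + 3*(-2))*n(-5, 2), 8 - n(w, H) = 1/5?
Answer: 321489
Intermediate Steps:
n(w, H) = 39/5 (n(w, H) = 8 - 1/5 = 8 - 1*⅕ = 8 - ⅕ = 39/5)
Z = 567 (Z = 21 - 7*(-4 + 3*(-2))*39/5 = 21 - 7*(-4 - 6)*39/5 = 21 - (-70)*39/5 = 21 - 7*(-78) = 21 + 546 = 567)
F = 567
F² = 567² = 321489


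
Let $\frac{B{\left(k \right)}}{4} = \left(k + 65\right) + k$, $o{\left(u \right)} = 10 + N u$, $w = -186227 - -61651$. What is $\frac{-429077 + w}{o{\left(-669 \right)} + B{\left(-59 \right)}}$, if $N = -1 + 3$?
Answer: $\frac{553653}{1540} \approx 359.52$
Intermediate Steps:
$w = -124576$ ($w = -186227 + 61651 = -124576$)
$N = 2$
$o{\left(u \right)} = 10 + 2 u$
$B{\left(k \right)} = 260 + 8 k$ ($B{\left(k \right)} = 4 \left(\left(k + 65\right) + k\right) = 4 \left(\left(65 + k\right) + k\right) = 4 \left(65 + 2 k\right) = 260 + 8 k$)
$\frac{-429077 + w}{o{\left(-669 \right)} + B{\left(-59 \right)}} = \frac{-429077 - 124576}{\left(10 + 2 \left(-669\right)\right) + \left(260 + 8 \left(-59\right)\right)} = - \frac{553653}{\left(10 - 1338\right) + \left(260 - 472\right)} = - \frac{553653}{-1328 - 212} = - \frac{553653}{-1540} = \left(-553653\right) \left(- \frac{1}{1540}\right) = \frac{553653}{1540}$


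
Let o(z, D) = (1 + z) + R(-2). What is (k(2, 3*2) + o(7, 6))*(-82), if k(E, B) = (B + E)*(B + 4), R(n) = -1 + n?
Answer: -6970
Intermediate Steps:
k(E, B) = (4 + B)*(B + E) (k(E, B) = (B + E)*(4 + B) = (4 + B)*(B + E))
o(z, D) = -2 + z (o(z, D) = (1 + z) + (-1 - 2) = (1 + z) - 3 = -2 + z)
(k(2, 3*2) + o(7, 6))*(-82) = (((3*2)² + 4*(3*2) + 4*2 + (3*2)*2) + (-2 + 7))*(-82) = ((6² + 4*6 + 8 + 6*2) + 5)*(-82) = ((36 + 24 + 8 + 12) + 5)*(-82) = (80 + 5)*(-82) = 85*(-82) = -6970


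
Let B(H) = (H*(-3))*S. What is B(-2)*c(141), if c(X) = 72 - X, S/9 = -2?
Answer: 7452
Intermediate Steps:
S = -18 (S = 9*(-2) = -18)
B(H) = 54*H (B(H) = (H*(-3))*(-18) = -3*H*(-18) = 54*H)
B(-2)*c(141) = (54*(-2))*(72 - 1*141) = -108*(72 - 141) = -108*(-69) = 7452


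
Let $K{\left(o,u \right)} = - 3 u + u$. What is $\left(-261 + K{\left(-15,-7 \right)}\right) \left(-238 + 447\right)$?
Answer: $-51623$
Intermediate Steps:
$K{\left(o,u \right)} = - 2 u$
$\left(-261 + K{\left(-15,-7 \right)}\right) \left(-238 + 447\right) = \left(-261 - -14\right) \left(-238 + 447\right) = \left(-261 + 14\right) 209 = \left(-247\right) 209 = -51623$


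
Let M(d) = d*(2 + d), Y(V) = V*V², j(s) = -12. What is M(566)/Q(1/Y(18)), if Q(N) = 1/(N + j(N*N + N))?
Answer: -2812336838/729 ≈ -3.8578e+6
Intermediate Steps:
Y(V) = V³
Q(N) = 1/(-12 + N) (Q(N) = 1/(N - 12) = 1/(-12 + N))
M(566)/Q(1/Y(18)) = (566*(2 + 566))/(1/(-12 + 1/(18³))) = (566*568)/(1/(-12 + 1/5832)) = 321488/(1/(-12 + 1/5832)) = 321488/(1/(-69983/5832)) = 321488/(-5832/69983) = 321488*(-69983/5832) = -2812336838/729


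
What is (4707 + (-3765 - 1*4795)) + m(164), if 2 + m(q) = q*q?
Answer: 23041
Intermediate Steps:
m(q) = -2 + q**2 (m(q) = -2 + q*q = -2 + q**2)
(4707 + (-3765 - 1*4795)) + m(164) = (4707 + (-3765 - 1*4795)) + (-2 + 164**2) = (4707 + (-3765 - 4795)) + (-2 + 26896) = (4707 - 8560) + 26894 = -3853 + 26894 = 23041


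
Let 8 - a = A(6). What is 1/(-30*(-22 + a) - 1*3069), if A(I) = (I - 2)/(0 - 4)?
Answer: -1/2679 ≈ -0.00037327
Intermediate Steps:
A(I) = 1/2 - I/4 (A(I) = (-2 + I)/(-4) = (-2 + I)*(-1/4) = 1/2 - I/4)
a = 9 (a = 8 - (1/2 - 1/4*6) = 8 - (1/2 - 3/2) = 8 - 1*(-1) = 8 + 1 = 9)
1/(-30*(-22 + a) - 1*3069) = 1/(-30*(-22 + 9) - 1*3069) = 1/(-30*(-13) - 3069) = 1/(390 - 3069) = 1/(-2679) = -1/2679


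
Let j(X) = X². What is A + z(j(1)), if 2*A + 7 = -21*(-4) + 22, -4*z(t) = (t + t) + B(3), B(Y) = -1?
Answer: 197/4 ≈ 49.250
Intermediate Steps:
z(t) = ¼ - t/2 (z(t) = -((t + t) - 1)/4 = -(2*t - 1)/4 = -(-1 + 2*t)/4 = ¼ - t/2)
A = 99/2 (A = -7/2 + (-21*(-4) + 22)/2 = -7/2 + (84 + 22)/2 = -7/2 + (½)*106 = -7/2 + 53 = 99/2 ≈ 49.500)
A + z(j(1)) = 99/2 + (¼ - ½*1²) = 99/2 + (¼ - ½*1) = 99/2 + (¼ - ½) = 99/2 - ¼ = 197/4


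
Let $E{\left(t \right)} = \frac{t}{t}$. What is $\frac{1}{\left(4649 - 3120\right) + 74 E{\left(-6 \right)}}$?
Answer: $\frac{1}{1603} \approx 0.00062383$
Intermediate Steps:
$E{\left(t \right)} = 1$
$\frac{1}{\left(4649 - 3120\right) + 74 E{\left(-6 \right)}} = \frac{1}{\left(4649 - 3120\right) + 74 \cdot 1} = \frac{1}{\left(4649 - 3120\right) + 74} = \frac{1}{1529 + 74} = \frac{1}{1603}$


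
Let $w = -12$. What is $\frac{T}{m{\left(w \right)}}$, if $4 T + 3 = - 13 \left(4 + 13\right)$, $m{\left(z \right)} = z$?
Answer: $\frac{14}{3} \approx 4.6667$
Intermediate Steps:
$T = -56$ ($T = - \frac{3}{4} + \frac{\left(-13\right) \left(4 + 13\right)}{4} = - \frac{3}{4} + \frac{\left(-13\right) 17}{4} = - \frac{3}{4} + \frac{1}{4} \left(-221\right) = - \frac{3}{4} - \frac{221}{4} = -56$)
$\frac{T}{m{\left(w \right)}} = - \frac{56}{-12} = \left(-56\right) \left(- \frac{1}{12}\right) = \frac{14}{3}$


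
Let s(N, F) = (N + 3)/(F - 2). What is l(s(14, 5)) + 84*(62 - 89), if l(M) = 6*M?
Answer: -2234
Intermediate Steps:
s(N, F) = (3 + N)/(-2 + F)
l(s(14, 5)) + 84*(62 - 89) = 6*((3 + 14)/(-2 + 5)) + 84*(62 - 89) = 6*(17/3) + 84*(-27) = 6*((1/3)*17) - 2268 = 6*(17/3) - 2268 = 34 - 2268 = -2234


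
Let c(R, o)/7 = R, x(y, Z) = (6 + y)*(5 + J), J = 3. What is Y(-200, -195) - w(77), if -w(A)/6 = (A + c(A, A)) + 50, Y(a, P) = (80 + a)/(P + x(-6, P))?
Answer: 51956/13 ≈ 3996.6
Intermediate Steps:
x(y, Z) = 48 + 8*y (x(y, Z) = (6 + y)*(5 + 3) = (6 + y)*8 = 48 + 8*y)
c(R, o) = 7*R
Y(a, P) = (80 + a)/P (Y(a, P) = (80 + a)/(P + (48 + 8*(-6))) = (80 + a)/(P + (48 - 48)) = (80 + a)/(P + 0) = (80 + a)/P)
w(A) = -300 - 48*A (w(A) = -6*((A + 7*A) + 50) = -6*(8*A + 50) = -6*(50 + 8*A) = -300 - 48*A)
Y(-200, -195) - w(77) = (80 - 200)/(-195) - (-300 - 48*77) = -1/195*(-120) - (-300 - 3696) = 8/13 - 1*(-3996) = 8/13 + 3996 = 51956/13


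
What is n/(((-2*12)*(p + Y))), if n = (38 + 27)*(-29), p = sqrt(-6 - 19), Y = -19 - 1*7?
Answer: -24505/8412 - 9425*I/16824 ≈ -2.9131 - 0.56021*I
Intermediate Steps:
Y = -26 (Y = -19 - 7 = -26)
p = 5*I (p = sqrt(-25) = 5*I ≈ 5.0*I)
n = -1885 (n = 65*(-29) = -1885)
n/(((-2*12)*(p + Y))) = -1885*(-1/(24*(5*I - 26))) = -(24505/8412 + 9425*I/16824) = -1885*(624 + 120*I)/403776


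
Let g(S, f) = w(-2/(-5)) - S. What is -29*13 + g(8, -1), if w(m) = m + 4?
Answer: -1903/5 ≈ -380.60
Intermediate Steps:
w(m) = 4 + m
g(S, f) = 22/5 - S (g(S, f) = (4 - 2/(-5)) - S = (4 - 2*(-⅕)) - S = (4 + ⅖) - S = 22/5 - S)
-29*13 + g(8, -1) = -29*13 + (22/5 - 1*8) = -377 + (22/5 - 8) = -377 - 18/5 = -1903/5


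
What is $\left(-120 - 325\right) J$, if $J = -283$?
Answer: $125935$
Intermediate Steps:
$\left(-120 - 325\right) J = \left(-120 - 325\right) \left(-283\right) = \left(-445\right) \left(-283\right) = 125935$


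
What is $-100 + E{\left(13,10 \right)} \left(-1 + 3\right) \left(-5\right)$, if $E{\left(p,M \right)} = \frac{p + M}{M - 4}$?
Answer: $- \frac{415}{3} \approx -138.33$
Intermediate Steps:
$E{\left(p,M \right)} = \frac{M + p}{-4 + M}$
$-100 + E{\left(13,10 \right)} \left(-1 + 3\right) \left(-5\right) = -100 + \frac{10 + 13}{-4 + 10} \left(-1 + 3\right) \left(-5\right) = -100 + \frac{1}{6} \cdot 23 \cdot 2 \left(-5\right) = -100 + \frac{1}{6} \cdot 23 \left(-10\right) = -100 + \frac{23}{6} \left(-10\right) = -100 - \frac{115}{3} = - \frac{415}{3}$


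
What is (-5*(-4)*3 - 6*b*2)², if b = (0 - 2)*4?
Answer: 24336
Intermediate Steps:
b = -8 (b = -2*4 = -8)
(-5*(-4)*3 - 6*b*2)² = (-5*(-4)*3 - 6*(-8)*2)² = (20*3 + 48*2)² = (60 + 96)² = 156² = 24336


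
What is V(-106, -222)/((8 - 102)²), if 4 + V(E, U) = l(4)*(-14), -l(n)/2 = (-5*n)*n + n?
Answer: -533/2209 ≈ -0.24129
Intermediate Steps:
l(n) = -2*n + 10*n² (l(n) = -2*((-5*n)*n + n) = -2*(-5*n² + n) = -2*(n - 5*n²) = -2*n + 10*n²)
V(E, U) = -2132 (V(E, U) = -4 + (2*4*(-1 + 5*4))*(-14) = -4 + (2*4*(-1 + 20))*(-14) = -4 + (2*4*19)*(-14) = -4 + 152*(-14) = -4 - 2128 = -2132)
V(-106, -222)/((8 - 102)²) = -2132/(8 - 102)² = -2132/((-94)²) = -2132/8836 = -2132*1/8836 = -533/2209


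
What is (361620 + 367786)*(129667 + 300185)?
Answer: 313536627912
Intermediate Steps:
(361620 + 367786)*(129667 + 300185) = 729406*429852 = 313536627912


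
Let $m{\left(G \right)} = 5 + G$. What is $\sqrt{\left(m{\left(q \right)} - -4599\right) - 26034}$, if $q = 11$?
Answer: $i \sqrt{21419} \approx 146.35 i$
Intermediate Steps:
$\sqrt{\left(m{\left(q \right)} - -4599\right) - 26034} = \sqrt{\left(\left(5 + 11\right) - -4599\right) - 26034} = \sqrt{\left(16 + 4599\right) - 26034} = \sqrt{4615 - 26034} = \sqrt{-21419} = i \sqrt{21419}$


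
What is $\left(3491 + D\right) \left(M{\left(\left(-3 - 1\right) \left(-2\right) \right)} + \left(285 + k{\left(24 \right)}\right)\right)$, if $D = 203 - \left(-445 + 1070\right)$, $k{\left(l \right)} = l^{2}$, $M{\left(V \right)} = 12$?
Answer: $2679237$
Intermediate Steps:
$D = -422$ ($D = 203 - 625 = -422$)
$\left(3491 + D\right) \left(M{\left(\left(-3 - 1\right) \left(-2\right) \right)} + \left(285 + k{\left(24 \right)}\right)\right) = \left(3491 - 422\right) \left(12 + \left(285 + 24^{2}\right)\right) = 3069 \left(12 + \left(285 + 576\right)\right) = 3069 \left(12 + 861\right) = 3069 \cdot 873 = 2679237$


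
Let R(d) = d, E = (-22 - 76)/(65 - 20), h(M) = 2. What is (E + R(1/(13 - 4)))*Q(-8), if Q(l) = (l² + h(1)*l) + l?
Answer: -248/3 ≈ -82.667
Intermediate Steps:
E = -98/45 ≈ -2.1778
Q(l) = l² + 3*l (Q(l) = (l² + 2*l) + l = l² + 3*l)
(E + R(1/(13 - 4)))*Q(-8) = (-98/45 + 1/(13 - 4))*(-8*(3 - 8)) = (-98/45 + 1/9)*(-8*(-5)) = (-98/45 + ⅑)*40 = -31/15*40 = -248/3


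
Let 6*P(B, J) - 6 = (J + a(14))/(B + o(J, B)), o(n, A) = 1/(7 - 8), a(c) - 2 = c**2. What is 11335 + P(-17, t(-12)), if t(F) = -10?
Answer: 306025/27 ≈ 11334.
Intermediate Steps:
a(c) = 2 + c**2
o(n, A) = -1 (o(n, A) = 1/(-1) = -1)
P(B, J) = 1 + (198 + J)/(6*(-1 + B)) (P(B, J) = 1 + ((J + (2 + 14**2))/(B - 1))/6 = 1 + ((J + (2 + 196))/(-1 + B))/6 = 1 + ((J + 198)/(-1 + B))/6 = 1 + ((198 + J)/(-1 + B))/6 = 1 + (198 + J)/(6*(-1 + B)))
11335 + P(-17, t(-12)) = 11335 + (32 - 17 + (1/6)*(-10))/(-1 - 17) = 11335 + (32 - 17 - 5/3)/(-18) = 11335 - 1/18*40/3 = 11335 - 20/27 = 306025/27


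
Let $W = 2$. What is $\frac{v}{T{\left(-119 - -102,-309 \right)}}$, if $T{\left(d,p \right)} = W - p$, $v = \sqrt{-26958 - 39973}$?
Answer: $\frac{i \sqrt{66931}}{311} \approx 0.83187 i$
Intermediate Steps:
$v = i \sqrt{66931}$ ($v = \sqrt{-66931} = i \sqrt{66931} \approx 258.71 i$)
$T{\left(d,p \right)} = 2 - p$
$\frac{v}{T{\left(-119 - -102,-309 \right)}} = \frac{i \sqrt{66931}}{2 - -309} = \frac{i \sqrt{66931}}{2 + 309} = \frac{i \sqrt{66931}}{311}$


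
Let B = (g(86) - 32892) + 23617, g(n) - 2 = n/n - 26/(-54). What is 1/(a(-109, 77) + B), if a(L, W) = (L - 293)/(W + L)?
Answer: -432/3999869 ≈ -0.00010800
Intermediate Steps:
a(L, W) = (-293 + L)/(L + W)
g(n) = 94/27 (g(n) = 2 + (n/n - 26/(-54)) = 2 + (1 - 26*(-1/54)) = 2 + (1 + 13/27) = 2 + 40/27 = 94/27)
B = -250331/27 (B = (94/27 - 32892) + 23617 = -887990/27 + 23617 = -250331/27 ≈ -9271.5)
1/(a(-109, 77) + B) = 1/((-293 - 109)/(-109 + 77) - 250331/27) = 1/(-402/(-32) - 250331/27) = 1/(-1/32*(-402) - 250331/27) = 1/(201/16 - 250331/27) = 1/(-3999869/432) = -432/3999869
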